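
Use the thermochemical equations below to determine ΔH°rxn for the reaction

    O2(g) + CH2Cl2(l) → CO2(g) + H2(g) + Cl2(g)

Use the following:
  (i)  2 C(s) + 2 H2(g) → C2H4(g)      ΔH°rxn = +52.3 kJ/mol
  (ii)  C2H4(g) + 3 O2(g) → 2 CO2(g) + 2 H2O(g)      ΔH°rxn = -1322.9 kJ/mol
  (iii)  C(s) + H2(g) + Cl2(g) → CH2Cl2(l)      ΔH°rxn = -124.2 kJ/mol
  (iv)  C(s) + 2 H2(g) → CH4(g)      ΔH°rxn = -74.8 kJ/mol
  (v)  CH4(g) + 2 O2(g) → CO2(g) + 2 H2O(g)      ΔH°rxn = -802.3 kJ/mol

ΔH°rxn = -269.3 kJ/mol

(i) as written: +52.3 kJ/mol
(ii) as written: -1322.9 kJ/mol
(iii) reversed (CH2Cl2(l) must end up as a reactant): +124.2 kJ/mol
(iv) reversed: +74.8 kJ/mol
(v) reversed: +802.3 kJ/mol
Since enthalpy is a state function, ΔH°rxn = (1)·(+52.3) + (1)·(-1322.9) + (-1)·(-124.2) + (-1)·(-74.8) + (-1)·(-802.3) = -269.3 kJ/mol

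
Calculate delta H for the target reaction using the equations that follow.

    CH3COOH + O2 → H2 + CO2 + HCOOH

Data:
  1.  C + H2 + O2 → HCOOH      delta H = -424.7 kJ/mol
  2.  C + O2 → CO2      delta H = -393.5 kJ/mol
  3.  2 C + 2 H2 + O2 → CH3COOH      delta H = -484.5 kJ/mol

delta H = -333.7 kJ/mol

eq. 1 as written (HCOOH already on the product side): -424.7 kJ/mol
eq. 2 as written (CO2 already on the product side): -393.5 kJ/mol
eq. 3 reversed (CH3COOH must end up as a reactant): +484.5 kJ/mol
delta H = (-424.7) + (-393.5) + (+484.5) = -333.7 kJ/mol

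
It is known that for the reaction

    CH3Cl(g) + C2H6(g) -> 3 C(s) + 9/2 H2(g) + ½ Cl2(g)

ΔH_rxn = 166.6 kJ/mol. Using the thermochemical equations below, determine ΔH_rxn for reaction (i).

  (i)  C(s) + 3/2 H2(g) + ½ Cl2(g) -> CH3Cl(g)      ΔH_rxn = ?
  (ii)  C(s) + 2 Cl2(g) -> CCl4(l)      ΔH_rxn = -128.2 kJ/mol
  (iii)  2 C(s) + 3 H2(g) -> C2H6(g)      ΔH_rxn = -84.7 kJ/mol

(i) reversed: contributes −x
(ii): not needed.
(iii) reversed: +84.7 kJ/mol
+166.6 = (+84.7) − x
x = (+166.6 − (+84.7)) / (-1) = -81.9 kJ/mol

ΔH_rxn = -81.9 kJ/mol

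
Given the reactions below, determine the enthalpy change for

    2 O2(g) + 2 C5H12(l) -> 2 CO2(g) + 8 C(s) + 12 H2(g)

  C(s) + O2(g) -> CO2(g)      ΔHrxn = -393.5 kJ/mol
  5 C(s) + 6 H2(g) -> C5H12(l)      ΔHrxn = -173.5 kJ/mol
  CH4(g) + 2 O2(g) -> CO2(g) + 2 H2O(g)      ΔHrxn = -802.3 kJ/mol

ΔHrxn = -440.0 kJ/mol

equation 1 × 2: (2)·(-393.5) = -787.0 kJ/mol
equation 2 reversed and × 2 (C5H12(l) must end up as a reactant; ×2 to match 2 C5H12(l) in the target): (-2)·(-173.5) = +347.0 kJ/mol
equation 3: not needed (H2O(g) appears nowhere else).
Summing the manipulated equations, ΔHrxn = (2)·(-393.5) + (-2)·(-173.5) = -440.0 kJ/mol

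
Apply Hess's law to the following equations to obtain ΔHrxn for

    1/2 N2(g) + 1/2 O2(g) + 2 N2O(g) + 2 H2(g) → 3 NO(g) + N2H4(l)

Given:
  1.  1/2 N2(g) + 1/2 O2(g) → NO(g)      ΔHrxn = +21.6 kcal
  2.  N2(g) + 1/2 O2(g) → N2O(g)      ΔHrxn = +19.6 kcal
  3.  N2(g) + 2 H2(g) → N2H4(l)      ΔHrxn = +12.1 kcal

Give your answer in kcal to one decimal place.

eq. 1 × 3 (×3 to match 3 NO(g) in the target): (3)·(+21.6) = +64.8 kcal
eq. 2 reversed and × 2 (N2O(g) must end up as a reactant; ×2 to match 2 N2O(g) in the target): (-2)·(+19.6) = -39.2 kcal
eq. 3 as written (N2H4(l) already on the product side): +12.1 kcal
Since enthalpy is a state function, ΔHrxn = (+64.8) + (-39.2) + (+12.1) = 37.7 kcal

ΔHrxn = 37.7 kcal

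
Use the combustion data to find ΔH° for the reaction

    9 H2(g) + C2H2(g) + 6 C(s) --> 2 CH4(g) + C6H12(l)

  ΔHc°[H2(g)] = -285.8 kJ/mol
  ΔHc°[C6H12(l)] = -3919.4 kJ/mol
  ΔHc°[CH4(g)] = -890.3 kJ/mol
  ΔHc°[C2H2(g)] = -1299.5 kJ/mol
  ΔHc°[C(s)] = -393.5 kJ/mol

Using ΔH = Σ nΔHc°(reactants) − Σ nΔHc°(products):
= [9·(-285.8) + 1·(-1299.5) + 6·(-393.5)] − [2·(-890.3) + 1·(-3919.4)]
= -532.7 kJ/mol

ΔH° = -532.7 kJ/mol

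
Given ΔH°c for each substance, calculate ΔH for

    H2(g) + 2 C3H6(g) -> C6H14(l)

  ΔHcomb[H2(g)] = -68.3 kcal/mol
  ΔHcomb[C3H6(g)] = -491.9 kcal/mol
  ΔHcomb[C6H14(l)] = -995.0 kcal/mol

ΔH = -57.1 kcal/mol

Using ΔH = Σ nΔHc°(reactants) − Σ nΔHc°(products):
= [1·(-68.3) + 2·(-491.9)] − [1·(-995.0)]
= -57.1 kcal/mol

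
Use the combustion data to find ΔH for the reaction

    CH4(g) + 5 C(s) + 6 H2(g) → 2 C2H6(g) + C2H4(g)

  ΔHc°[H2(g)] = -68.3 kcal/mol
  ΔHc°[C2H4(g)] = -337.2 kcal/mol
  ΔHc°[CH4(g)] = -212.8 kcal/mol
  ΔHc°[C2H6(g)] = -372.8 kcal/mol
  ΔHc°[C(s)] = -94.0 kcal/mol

With combustion enthalpies, reactants minus products:
= [1·(-212.8) + 5·(-94.0) + 6·(-68.3)] − [2·(-372.8) + 1·(-337.2)]
= -9.8 kcal/mol

ΔH = -9.8 kcal/mol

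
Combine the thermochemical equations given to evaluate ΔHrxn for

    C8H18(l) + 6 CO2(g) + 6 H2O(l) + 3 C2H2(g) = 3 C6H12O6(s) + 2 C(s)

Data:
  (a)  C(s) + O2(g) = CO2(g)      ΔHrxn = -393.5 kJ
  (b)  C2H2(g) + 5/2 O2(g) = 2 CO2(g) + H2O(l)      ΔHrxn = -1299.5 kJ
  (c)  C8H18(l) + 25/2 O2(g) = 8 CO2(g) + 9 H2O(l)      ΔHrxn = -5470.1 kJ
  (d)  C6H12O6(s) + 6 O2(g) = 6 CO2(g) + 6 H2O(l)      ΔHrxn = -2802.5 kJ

(a) reversed and × 2 (reverse to put C(s) on the product side; scale by 2 for the 2 C(s)): (-2)·(-393.5) = +787.0 kJ
(b) × 3 (×3 to match 3 C2H2(g) in the target): (3)·(-1299.5) = -3898.5 kJ
(c) as written (C8H18(l) already on the reactant side): -5470.1 kJ
(d) reversed and × 3 (reverse to put C6H12O6(s) on the product side; ×3 to match 3 C6H12O6(s) in the target): (-3)·(-2802.5) = +8407.5 kJ
Since enthalpy is a state function, ΔHrxn = (-2)·(-393.5) + (3)·(-1299.5) + (1)·(-5470.1) + (-3)·(-2802.5) = -174.1 kJ

ΔHrxn = -174.1 kJ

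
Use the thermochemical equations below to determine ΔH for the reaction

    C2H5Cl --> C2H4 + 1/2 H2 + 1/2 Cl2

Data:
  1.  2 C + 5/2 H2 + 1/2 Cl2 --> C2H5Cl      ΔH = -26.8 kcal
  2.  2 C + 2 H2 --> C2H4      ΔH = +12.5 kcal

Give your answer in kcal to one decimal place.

eq. 1 reversed: +26.8 kcal
eq. 2 as written: +12.5 kcal
Summing the manipulated equations, ΔH = (-1)·(-26.8) + (1)·(+12.5) = 39.3 kcal

ΔH = 39.3 kcal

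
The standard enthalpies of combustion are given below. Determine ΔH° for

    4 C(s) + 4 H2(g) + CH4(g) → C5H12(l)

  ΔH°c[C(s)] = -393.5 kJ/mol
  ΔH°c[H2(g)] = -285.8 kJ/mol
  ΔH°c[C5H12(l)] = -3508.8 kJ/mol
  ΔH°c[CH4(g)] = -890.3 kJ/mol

With combustion enthalpies, reactants minus products:
= [4·(-393.5) + 4·(-285.8) + 1·(-890.3)] − [1·(-3508.8)]
= -98.7 kJ/mol

ΔH° = -98.7 kJ/mol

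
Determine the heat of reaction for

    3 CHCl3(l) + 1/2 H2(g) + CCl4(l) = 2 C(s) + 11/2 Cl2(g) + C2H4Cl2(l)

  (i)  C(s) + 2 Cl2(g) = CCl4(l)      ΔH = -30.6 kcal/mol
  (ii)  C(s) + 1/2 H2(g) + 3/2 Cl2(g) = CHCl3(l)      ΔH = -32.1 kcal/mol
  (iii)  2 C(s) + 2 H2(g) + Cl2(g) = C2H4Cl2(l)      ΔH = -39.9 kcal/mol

ΔH = 87.0 kcal/mol

(i) reversed (reverse to put CCl4(l) on the reactant side): +30.6 kcal/mol
(ii) reversed and × 3 (reverse to put CHCl3(l) on the reactant side; scale by 3 for the 3 CHCl3(l)): (-3)·(-32.1) = +96.3 kcal/mol
(iii) as written (C2H4Cl2(l) already on the product side): -39.9 kcal/mol
Combining the equations, ΔH = (-1)·(-30.6) + (-3)·(-32.1) + (1)·(-39.9) = 87.0 kcal/mol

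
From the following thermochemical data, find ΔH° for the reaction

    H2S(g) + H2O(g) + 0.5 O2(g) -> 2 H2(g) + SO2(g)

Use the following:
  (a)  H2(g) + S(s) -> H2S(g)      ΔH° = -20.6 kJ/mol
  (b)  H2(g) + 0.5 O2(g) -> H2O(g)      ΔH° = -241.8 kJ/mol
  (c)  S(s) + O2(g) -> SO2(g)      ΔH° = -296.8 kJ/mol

ΔH° = -34.4 kJ/mol

(a) reversed (reverse to put H2S(g) on the reactant side): +20.6 kJ/mol
(b) reversed (H2O(g) must end up as a reactant): +241.8 kJ/mol
(c) as written (SO2(g) already on the product side): -296.8 kJ/mol
Summing the manipulated equations, ΔH° = (+20.6) + (+241.8) + (-296.8) = -34.4 kJ/mol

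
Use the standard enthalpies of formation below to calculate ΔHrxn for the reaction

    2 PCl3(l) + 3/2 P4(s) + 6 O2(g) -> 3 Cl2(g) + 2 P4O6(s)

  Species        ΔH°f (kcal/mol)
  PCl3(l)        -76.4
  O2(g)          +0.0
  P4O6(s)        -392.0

ΔHrxn = -631.2 kcal/mol

Products: 3·(+0.0) + 2·(-392.0) = -784.0
Reactants: 2·(-76.4) + 3/2·(+0.0) + 6·(+0.0) = -152.8
ΔHrxn = (-784.0) − (-152.8) = -631.2 kcal/mol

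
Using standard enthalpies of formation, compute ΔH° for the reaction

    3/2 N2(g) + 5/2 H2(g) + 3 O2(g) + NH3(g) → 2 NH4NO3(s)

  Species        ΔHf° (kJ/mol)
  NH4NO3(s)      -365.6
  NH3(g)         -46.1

Products: 2·(-365.6) = -731.2
Reactants: 3/2·(+0.0) + 5/2·(+0.0) + 3·(+0.0) + 1·(-46.1) = -46.1
ΔH° = (-731.2) − (-46.1) = -685.1 kJ/mol

ΔH° = -685.1 kJ/mol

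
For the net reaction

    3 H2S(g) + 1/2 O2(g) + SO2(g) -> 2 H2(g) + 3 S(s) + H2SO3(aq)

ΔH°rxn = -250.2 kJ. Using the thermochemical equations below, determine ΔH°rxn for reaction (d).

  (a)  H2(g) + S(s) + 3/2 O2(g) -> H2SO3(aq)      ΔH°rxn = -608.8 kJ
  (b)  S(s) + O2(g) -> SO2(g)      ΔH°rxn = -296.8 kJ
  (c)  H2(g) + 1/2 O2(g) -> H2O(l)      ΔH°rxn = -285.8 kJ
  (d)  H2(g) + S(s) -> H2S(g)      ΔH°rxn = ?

(a) as written: -608.8 kJ
(b) reversed: +296.8 kJ
(c): not needed.
(d) reversed and × 3: contributes −3·x
-250.2 = (-608.8) + (+296.8) − 3·x
x = (-250.2 − (-312.0)) / (-3) = -20.6 kJ

ΔH°rxn = -20.6 kJ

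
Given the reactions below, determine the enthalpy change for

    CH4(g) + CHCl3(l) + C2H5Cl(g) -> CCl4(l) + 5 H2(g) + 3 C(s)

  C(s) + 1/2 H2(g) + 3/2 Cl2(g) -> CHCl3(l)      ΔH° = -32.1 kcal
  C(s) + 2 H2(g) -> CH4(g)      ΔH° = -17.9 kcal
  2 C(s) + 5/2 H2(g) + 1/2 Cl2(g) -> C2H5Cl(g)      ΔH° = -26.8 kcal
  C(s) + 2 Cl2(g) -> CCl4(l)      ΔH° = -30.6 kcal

ΔH° = 46.2 kcal

equation 1 reversed: +32.1 kcal
equation 2 reversed: +17.9 kcal
equation 3 reversed: +26.8 kcal
equation 4 as written: -30.6 kcal
Since enthalpy is a state function, ΔH° = (-1)·(-32.1) + (-1)·(-17.9) + (-1)·(-26.8) + (1)·(-30.6) = 46.2 kcal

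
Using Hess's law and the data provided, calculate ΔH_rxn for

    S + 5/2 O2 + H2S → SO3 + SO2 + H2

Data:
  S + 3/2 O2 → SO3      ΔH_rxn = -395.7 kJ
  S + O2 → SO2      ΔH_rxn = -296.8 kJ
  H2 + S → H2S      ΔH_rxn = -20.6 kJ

ΔH_rxn = -671.9 kJ

equation 1 as written (SO3 already on the product side): -395.7 kJ
equation 2 as written (SO2 already on the product side): -296.8 kJ
equation 3 reversed (reverse to put H2S on the reactant side): +20.6 kJ
Since enthalpy is a state function, ΔH_rxn = (1)·(-395.7) + (1)·(-296.8) + (-1)·(-20.6) = -671.9 kJ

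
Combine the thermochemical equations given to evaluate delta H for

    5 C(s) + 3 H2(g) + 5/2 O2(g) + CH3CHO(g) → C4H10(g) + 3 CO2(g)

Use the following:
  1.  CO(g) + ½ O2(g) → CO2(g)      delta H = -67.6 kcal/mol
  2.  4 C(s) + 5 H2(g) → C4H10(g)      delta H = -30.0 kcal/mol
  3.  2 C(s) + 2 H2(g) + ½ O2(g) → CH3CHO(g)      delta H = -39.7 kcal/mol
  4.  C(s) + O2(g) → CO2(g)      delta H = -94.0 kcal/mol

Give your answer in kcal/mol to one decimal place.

delta H = -272.3 kcal/mol

eq. 1: not needed (CO(g) appears nowhere else).
eq. 2 as written (C4H10(g) already on the product side): -30.0 kcal/mol
eq. 3 reversed (CH3CHO(g) must end up as a reactant): +39.7 kcal/mol
eq. 4 × 3: (3)·(-94.0) = -282.0 kcal/mol
Combining the equations, delta H = (1)·(-30.0) + (-1)·(-39.7) + (3)·(-94.0) = -272.3 kcal/mol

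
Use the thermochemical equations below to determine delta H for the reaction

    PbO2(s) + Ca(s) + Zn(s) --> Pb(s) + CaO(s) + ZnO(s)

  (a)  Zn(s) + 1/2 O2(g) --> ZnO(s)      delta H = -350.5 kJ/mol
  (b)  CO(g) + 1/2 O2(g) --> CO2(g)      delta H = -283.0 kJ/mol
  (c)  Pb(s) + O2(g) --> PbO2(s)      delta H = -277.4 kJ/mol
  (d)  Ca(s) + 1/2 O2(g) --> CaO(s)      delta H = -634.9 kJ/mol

(a) as written: -350.5 kJ/mol
(b): not needed.
(c) reversed: +277.4 kJ/mol
(d) as written: -634.9 kJ/mol
delta H = (1)·(-350.5) + (-1)·(-277.4) + (1)·(-634.9) = -708.0 kJ/mol

delta H = -708.0 kJ/mol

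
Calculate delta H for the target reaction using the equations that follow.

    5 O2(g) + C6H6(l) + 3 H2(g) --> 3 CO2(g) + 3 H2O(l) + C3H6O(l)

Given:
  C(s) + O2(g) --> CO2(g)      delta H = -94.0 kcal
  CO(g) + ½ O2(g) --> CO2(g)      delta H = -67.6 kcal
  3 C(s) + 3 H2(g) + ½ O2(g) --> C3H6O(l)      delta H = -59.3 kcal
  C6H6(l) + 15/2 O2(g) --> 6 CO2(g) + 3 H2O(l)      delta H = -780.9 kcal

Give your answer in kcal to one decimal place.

delta H = -558.2 kcal

equation 1 reversed and × 3: (-3)·(-94.0) = +282.0 kcal
equation 2: not needed.
equation 3 as written: -59.3 kcal
equation 4 as written: -780.9 kcal
By Hess's law, delta H = (-3)·(-94.0) + (1)·(-59.3) + (1)·(-780.9) = -558.2 kcal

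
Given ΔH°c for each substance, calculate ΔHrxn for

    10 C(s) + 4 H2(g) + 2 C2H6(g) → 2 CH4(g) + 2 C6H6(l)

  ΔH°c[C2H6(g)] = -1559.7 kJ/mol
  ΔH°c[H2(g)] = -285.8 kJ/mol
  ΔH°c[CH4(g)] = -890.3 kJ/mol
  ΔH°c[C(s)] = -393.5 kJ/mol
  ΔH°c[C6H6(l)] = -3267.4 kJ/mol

Using ΔH = Σ nΔHc°(reactants) − Σ nΔHc°(products):
= [10·(-393.5) + 4·(-285.8) + 2·(-1559.7)] − [2·(-890.3) + 2·(-3267.4)]
= 117.8 kJ/mol

ΔHrxn = 117.8 kJ/mol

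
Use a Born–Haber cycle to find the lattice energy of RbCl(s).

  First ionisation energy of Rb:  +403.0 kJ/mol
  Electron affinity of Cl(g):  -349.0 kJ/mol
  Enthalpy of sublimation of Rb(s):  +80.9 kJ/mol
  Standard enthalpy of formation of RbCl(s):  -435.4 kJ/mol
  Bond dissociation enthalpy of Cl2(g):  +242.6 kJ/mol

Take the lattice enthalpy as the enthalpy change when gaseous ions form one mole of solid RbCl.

ΔHf° = 1·ΔHsub + 1·(ΣIE) + 1/2·D(Cl2) + 1·EA + U
-435.4 = 1·(+80.9) + 1·(+403.0) + 1/2·(+242.6) + 1·(-349.0) + U
U = -435.4 − (+256.2) = -691.6 kJ/mol

U = -691.6 kJ/mol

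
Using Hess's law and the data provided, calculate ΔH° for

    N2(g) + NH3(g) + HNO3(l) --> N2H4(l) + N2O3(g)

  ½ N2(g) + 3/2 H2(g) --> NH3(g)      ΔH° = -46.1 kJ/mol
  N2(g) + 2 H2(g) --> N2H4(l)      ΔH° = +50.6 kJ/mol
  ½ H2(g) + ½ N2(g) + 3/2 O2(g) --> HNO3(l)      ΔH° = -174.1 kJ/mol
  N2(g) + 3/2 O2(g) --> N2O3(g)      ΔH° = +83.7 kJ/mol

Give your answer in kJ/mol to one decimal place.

equation 1 reversed: +46.1 kJ/mol
equation 2 as written: +50.6 kJ/mol
equation 3 reversed: +174.1 kJ/mol
equation 4 as written: +83.7 kJ/mol
ΔH° = (-1)·(-46.1) + (1)·(+50.6) + (-1)·(-174.1) + (1)·(+83.7) = 354.5 kJ/mol

ΔH° = 354.5 kJ/mol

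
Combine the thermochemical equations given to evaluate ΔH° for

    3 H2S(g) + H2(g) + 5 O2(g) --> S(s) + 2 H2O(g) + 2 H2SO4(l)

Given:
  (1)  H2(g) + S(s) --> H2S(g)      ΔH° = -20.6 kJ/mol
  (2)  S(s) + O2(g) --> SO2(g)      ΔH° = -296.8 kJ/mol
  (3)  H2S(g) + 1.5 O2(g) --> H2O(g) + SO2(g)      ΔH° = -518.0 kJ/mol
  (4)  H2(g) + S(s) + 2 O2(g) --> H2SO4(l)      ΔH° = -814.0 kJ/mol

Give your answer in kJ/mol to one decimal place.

(1) reversed: +20.6 kJ/mol
(2) reversed and × 2: (-2)·(-296.8) = +593.6 kJ/mol
(3) × 2 (scale by 2 for the 2 H2O(g)): (2)·(-518.0) = -1036.0 kJ/mol
(4) × 2 (scale by 2 for the 2 H2SO4(l)): (2)·(-814.0) = -1628.0 kJ/mol
Combining the equations, ΔH° = (-1)·(-20.6) + (-2)·(-296.8) + (2)·(-518.0) + (2)·(-814.0) = -2049.8 kJ/mol

ΔH° = -2049.8 kJ/mol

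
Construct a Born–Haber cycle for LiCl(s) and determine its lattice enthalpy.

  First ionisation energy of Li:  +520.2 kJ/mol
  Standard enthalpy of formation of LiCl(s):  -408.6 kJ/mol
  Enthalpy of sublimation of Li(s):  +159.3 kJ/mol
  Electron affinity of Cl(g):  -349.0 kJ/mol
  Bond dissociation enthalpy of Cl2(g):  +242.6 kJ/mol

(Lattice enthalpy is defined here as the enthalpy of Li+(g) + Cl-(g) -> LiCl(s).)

ΔHf° = 1·ΔHsub + 1·(ΣIE) + 1/2·D(Cl2) + 1·EA + U
-408.6 = 1·(+159.3) + 1·(+520.2) + 1/2·(+242.6) + 1·(-349.0) + U
U = -408.6 − (+451.8) = -860.4 kJ/mol

U = -860.4 kJ/mol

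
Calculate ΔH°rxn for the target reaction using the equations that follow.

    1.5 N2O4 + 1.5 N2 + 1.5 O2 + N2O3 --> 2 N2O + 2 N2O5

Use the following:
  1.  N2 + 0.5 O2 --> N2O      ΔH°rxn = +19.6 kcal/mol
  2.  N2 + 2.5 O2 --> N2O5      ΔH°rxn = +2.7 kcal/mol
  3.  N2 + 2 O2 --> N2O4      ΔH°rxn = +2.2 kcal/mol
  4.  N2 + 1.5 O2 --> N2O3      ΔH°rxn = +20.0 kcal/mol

ΔH°rxn = 21.3 kcal/mol

eq. 1 × 2: (2)·(+19.6) = +39.2 kcal/mol
eq. 2 × 2: (2)·(+2.7) = +5.4 kcal/mol
eq. 3 reversed and × 3/2: (-3/2)·(+2.2) = -3.3 kcal/mol
eq. 4 reversed: -20.0 kcal/mol
ΔH°rxn = (+39.2) + (+5.4) + (-3.3) + (-20.0) = 21.3 kcal/mol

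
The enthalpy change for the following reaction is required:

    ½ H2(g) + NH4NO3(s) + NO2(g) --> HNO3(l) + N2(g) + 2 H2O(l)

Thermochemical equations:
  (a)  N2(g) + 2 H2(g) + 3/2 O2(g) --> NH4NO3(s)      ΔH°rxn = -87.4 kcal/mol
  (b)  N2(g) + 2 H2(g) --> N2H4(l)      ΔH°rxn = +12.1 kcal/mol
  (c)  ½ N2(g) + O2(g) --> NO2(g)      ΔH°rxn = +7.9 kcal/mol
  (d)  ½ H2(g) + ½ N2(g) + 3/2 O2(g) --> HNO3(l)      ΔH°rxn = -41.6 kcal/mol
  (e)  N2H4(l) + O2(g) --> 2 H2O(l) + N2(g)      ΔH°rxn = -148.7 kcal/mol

(a) reversed: +87.4 kcal/mol
(b) as written: +12.1 kcal/mol
(c) reversed: -7.9 kcal/mol
(d) as written: -41.6 kcal/mol
(e) as written: -148.7 kcal/mol
ΔH°rxn = (-1)·(-87.4) + (1)·(+12.1) + (-1)·(+7.9) + (1)·(-41.6) + (1)·(-148.7) = -98.7 kcal/mol

ΔH°rxn = -98.7 kcal/mol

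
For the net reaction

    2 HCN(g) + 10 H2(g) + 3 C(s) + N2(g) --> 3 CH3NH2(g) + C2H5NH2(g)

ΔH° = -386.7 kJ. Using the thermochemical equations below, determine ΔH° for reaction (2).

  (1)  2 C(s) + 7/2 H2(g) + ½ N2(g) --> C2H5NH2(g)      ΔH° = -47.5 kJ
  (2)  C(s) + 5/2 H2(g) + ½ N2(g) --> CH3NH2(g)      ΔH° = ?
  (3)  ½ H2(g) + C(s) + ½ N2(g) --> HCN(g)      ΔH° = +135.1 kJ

(1) as written (C2H5NH2(g) already on the product side): -47.5 kJ
(2) × 3 (scale by 3 for the 3 CH3NH2(g)): contributes 3·x
(3) reversed and × 2 (HCN(g) must end up as a reactant; ×2 to match 2 HCN(g) in the target): (-2)·(+135.1) = -270.2 kJ
-386.7 = (-47.5) + (-270.2) + 3·x
x = (-386.7 − (-317.7)) / (3) = -23.0 kJ

ΔH° = -23.0 kJ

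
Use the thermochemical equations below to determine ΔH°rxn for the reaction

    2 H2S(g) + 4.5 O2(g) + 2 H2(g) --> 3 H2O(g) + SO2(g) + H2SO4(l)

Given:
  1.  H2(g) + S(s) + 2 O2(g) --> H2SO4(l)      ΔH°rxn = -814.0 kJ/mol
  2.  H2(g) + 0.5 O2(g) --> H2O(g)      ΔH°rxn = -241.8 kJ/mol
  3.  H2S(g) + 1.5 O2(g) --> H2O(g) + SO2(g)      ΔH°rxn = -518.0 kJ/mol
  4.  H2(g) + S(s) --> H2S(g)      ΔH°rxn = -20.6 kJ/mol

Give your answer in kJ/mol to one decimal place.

ΔH°rxn = -1795.0 kJ/mol

eq. 1 as written: -814.0 kJ/mol
eq. 2 × 2: (2)·(-241.8) = -483.6 kJ/mol
eq. 3 as written: -518.0 kJ/mol
eq. 4 reversed: +20.6 kJ/mol
Summing the manipulated equations, ΔH°rxn = (-814.0) + (-483.6) + (-518.0) + (+20.6) = -1795.0 kJ/mol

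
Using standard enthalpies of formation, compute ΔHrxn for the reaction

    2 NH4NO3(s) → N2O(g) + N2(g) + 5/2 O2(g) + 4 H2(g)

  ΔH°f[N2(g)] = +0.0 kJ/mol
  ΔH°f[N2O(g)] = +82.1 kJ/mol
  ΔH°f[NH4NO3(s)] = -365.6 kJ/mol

ΔHrxn = 813.3 kJ/mol

ΔH°rxn = Σ nΔHf°(products) − Σ nΔHf°(reactants).
Products: 1·(+82.1) + 1·(+0.0) + 5/2·(+0.0) + 4·(+0.0) = +82.1
Reactants: 2·(-365.6) = -731.2
ΔHrxn = (+82.1) − (-731.2) = 813.3 kJ/mol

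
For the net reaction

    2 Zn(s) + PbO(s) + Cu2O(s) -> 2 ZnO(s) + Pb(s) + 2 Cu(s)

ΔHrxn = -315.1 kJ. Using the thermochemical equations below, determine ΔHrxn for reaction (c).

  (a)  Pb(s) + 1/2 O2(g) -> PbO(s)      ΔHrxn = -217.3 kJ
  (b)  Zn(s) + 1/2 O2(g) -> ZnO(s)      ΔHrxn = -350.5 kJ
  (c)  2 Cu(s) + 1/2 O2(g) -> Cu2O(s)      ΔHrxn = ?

(a) reversed: +217.3 kJ
(b) × 2: (2)·(-350.5) = -701.0 kJ
(c) reversed: contributes −x
-315.1 = (+217.3) + (-701.0) − x
x = (-315.1 − (-483.7)) / (-1) = -168.6 kJ

ΔHrxn = -168.6 kJ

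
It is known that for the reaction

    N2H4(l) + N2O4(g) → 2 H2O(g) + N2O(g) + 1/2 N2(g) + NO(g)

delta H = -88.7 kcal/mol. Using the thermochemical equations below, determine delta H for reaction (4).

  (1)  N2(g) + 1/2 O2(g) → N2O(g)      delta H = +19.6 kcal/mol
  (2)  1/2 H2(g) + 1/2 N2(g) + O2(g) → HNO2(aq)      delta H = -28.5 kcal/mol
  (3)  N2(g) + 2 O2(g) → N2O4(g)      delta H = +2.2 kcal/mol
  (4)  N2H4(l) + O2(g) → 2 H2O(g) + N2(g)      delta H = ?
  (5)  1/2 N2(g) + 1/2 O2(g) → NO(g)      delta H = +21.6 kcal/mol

delta H = -127.7 kcal/mol

(1) as written: +19.6 kcal/mol
(2): not needed.
(3) reversed: -2.2 kcal/mol
(4) as written: contributes x
(5) as written: +21.6 kcal/mol
-88.7 = (+19.6) + (-2.2) + (+21.6) + x
x = (-88.7 − (+39.0)) / (1) = -127.7 kcal/mol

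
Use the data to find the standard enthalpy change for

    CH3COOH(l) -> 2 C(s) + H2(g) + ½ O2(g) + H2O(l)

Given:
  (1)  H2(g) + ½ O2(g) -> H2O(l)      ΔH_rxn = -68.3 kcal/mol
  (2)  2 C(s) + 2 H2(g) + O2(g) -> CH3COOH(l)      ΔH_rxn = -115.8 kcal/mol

ΔH_rxn = 47.5 kcal/mol

(1) as written (H2O(l) already on the product side): -68.3 kcal/mol
(2) reversed (reverse to put CH3COOH(l) on the reactant side): +115.8 kcal/mol
ΔH_rxn = (-68.3) + (+115.8) = 47.5 kcal/mol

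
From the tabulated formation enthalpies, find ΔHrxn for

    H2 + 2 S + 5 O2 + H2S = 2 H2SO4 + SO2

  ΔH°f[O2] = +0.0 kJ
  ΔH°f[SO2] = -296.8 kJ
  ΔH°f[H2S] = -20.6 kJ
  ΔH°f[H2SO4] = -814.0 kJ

ΔHrxn = -1904.2 kJ

ΔH°rxn = Σ nΔHf°(products) − Σ nΔHf°(reactants).
Products: 2·(-814.0) + 1·(-296.8) = -1924.8
Reactants: 1·(+0.0) + 2·(+0.0) + 5·(+0.0) + 1·(-20.6) = -20.6
ΔHrxn = (-1924.8) − (-20.6) = -1904.2 kJ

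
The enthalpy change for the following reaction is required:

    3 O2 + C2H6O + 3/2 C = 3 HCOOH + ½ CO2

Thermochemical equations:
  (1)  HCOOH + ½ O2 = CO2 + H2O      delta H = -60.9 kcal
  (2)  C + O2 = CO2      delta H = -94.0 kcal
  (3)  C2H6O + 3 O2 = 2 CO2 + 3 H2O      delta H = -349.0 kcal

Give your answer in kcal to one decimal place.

(1) reversed and × 3 (HCOOH must end up as a product; ×3 to match 3 HCOOH in the target): (-3)·(-60.9) = +182.7 kcal
(2) × 3/2 (scale by 3/2 for the 3/2 C): (3/2)·(-94.0) = -141.0 kcal
(3) as written (C2H6O already on the reactant side): -349.0 kcal
By Hess's law, delta H = (+182.7) + (-141.0) + (-349.0) = -307.3 kcal

delta H = -307.3 kcal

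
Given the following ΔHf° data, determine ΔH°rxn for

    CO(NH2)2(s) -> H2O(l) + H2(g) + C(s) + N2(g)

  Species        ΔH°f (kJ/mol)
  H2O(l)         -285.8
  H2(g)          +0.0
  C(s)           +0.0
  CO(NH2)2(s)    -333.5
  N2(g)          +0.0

ΔH°rxn = 47.7 kJ/mol

Products: 1·(-285.8) + 1·(+0.0) + 1·(+0.0) + 1·(+0.0) = -285.8
Reactants: 1·(-333.5) = -333.5
ΔH°rxn = (-285.8) − (-333.5) = 47.7 kJ/mol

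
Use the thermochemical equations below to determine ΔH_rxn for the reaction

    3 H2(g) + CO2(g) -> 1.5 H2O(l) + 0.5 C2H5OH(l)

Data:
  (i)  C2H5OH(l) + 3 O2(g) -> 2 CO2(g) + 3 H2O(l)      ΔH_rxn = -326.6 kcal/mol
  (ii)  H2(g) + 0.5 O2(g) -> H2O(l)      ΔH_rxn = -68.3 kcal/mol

ΔH_rxn = -41.6 kcal/mol

(i) reversed and × 1/2 (C2H5OH(l) must end up as a product; scale by 1/2 for the 1/2 C2H5OH(l)): (-1/2)·(-326.6) = +163.3 kcal/mol
(ii) × 3 (scale by 3 for the 3 H2(g)): (3)·(-68.3) = -204.9 kcal/mol
ΔH_rxn = (-1/2)·(-326.6) + (3)·(-68.3) = -41.6 kcal/mol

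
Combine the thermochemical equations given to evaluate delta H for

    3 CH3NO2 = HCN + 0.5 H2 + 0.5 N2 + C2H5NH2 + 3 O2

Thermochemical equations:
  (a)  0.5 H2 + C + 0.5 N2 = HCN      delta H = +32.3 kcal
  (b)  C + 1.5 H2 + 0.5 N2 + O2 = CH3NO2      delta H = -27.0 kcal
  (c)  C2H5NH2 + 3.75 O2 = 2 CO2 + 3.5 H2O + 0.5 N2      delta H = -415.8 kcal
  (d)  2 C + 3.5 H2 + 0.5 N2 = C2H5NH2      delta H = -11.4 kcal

(a) as written (HCN already on the product side): +32.3 kcal
(b) reversed and × 3 (CH3NO2 must end up as a reactant; scale by 3 for the 3 CH3NO2): (-3)·(-27.0) = +81.0 kcal
(c): not needed (H2O appears nowhere else).
(d) as written: -11.4 kcal
Combining the equations, delta H = (+32.3) + (+81.0) + (-11.4) = 101.9 kcal

delta H = 101.9 kcal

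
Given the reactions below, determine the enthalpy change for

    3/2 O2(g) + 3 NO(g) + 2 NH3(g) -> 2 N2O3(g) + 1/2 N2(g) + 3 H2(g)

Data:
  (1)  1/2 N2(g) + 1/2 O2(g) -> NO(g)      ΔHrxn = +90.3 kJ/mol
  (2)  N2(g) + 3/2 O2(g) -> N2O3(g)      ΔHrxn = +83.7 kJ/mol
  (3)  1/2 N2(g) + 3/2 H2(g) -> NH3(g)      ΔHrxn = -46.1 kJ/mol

ΔHrxn = -11.3 kJ/mol

(1) reversed and × 3 (reverse to put NO(g) on the reactant side; ×3 to match 3 NO(g) in the target): (-3)·(+90.3) = -270.9 kJ/mol
(2) × 2 (×2 to match 2 N2O3(g) in the target): (2)·(+83.7) = +167.4 kJ/mol
(3) reversed and × 2 (reverse to put NH3(g) on the reactant side; ×2 to match 2 NH3(g) in the target): (-2)·(-46.1) = +92.2 kJ/mol
ΔHrxn = (-3)·(+90.3) + (2)·(+83.7) + (-2)·(-46.1) = -11.3 kJ/mol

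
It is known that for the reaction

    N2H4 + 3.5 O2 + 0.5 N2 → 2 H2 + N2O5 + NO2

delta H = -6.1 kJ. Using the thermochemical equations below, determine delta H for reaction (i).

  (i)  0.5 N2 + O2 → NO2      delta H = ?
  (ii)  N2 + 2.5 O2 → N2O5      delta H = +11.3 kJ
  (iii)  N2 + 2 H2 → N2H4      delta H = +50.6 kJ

delta H = 33.2 kJ

(i) as written (NO2 already on the product side): contributes x
(ii) as written (N2O5 already on the product side): +11.3 kJ
(iii) reversed (N2H4 must end up as a reactant): -50.6 kJ
-6.1 = (+11.3) + (-50.6) + x
x = (-6.1 − (-39.3)) / (1) = 33.2 kJ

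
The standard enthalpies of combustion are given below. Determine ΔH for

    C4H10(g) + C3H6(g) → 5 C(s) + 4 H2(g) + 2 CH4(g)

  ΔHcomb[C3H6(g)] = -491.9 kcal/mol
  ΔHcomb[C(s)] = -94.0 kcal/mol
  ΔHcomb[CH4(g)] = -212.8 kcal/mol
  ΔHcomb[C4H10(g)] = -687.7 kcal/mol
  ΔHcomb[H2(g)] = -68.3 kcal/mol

ΔH = -10.8 kcal/mol

Using ΔH = Σ nΔHc°(reactants) − Σ nΔHc°(products):
= [1·(-687.7) + 1·(-491.9)] − [5·(-94.0) + 4·(-68.3) + 2·(-212.8)]
= -10.8 kcal/mol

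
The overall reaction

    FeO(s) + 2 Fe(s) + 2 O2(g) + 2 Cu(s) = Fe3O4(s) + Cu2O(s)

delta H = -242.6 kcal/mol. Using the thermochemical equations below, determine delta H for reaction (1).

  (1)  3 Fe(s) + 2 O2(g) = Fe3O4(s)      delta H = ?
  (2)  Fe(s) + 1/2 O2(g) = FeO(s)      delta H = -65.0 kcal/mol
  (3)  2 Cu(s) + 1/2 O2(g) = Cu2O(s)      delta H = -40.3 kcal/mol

delta H = -267.3 kcal/mol

(1) as written (Fe3O4(s) already on the product side): contributes x
(2) reversed (reverse to put FeO(s) on the reactant side): +65.0 kcal/mol
(3) as written (Cu2O(s) already on the product side): -40.3 kcal/mol
-242.6 = (+65.0) + (-40.3) + x
x = (-242.6 − (+24.7)) / (1) = -267.3 kcal/mol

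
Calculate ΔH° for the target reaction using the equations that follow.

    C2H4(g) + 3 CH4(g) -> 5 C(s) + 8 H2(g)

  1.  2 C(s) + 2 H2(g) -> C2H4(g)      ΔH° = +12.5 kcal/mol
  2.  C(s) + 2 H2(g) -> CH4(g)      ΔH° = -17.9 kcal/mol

ΔH° = 41.2 kcal/mol

eq. 1 reversed: -12.5 kcal/mol
eq. 2 reversed and × 3: (-3)·(-17.9) = +53.7 kcal/mol
Combining the equations, ΔH° = (-1)·(+12.5) + (-3)·(-17.9) = 41.2 kcal/mol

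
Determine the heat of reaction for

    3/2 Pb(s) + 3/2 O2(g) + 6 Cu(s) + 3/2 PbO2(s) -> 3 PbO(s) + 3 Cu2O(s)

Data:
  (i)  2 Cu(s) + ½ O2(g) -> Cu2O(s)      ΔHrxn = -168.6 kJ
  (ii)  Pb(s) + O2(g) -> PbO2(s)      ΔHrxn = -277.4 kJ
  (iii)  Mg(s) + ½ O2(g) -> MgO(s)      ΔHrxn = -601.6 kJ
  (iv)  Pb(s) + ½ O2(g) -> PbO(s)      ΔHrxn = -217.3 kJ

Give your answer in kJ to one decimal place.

ΔHrxn = -741.6 kJ

(i) × 3 (scale by 3 for the 3 Cu2O(s)): (3)·(-168.6) = -505.8 kJ
(ii) reversed and × 3/2 (PbO2(s) must end up as a reactant; ×3/2 to match 3/2 PbO2(s) in the target): (-3/2)·(-277.4) = +416.1 kJ
(iii): not needed (Mg(s) appears nowhere else).
(iv) × 3 (×3 to match 3 PbO(s) in the target): (3)·(-217.3) = -651.9 kJ
Combining the equations, ΔHrxn = (3)·(-168.6) + (-3/2)·(-277.4) + (3)·(-217.3) = -741.6 kJ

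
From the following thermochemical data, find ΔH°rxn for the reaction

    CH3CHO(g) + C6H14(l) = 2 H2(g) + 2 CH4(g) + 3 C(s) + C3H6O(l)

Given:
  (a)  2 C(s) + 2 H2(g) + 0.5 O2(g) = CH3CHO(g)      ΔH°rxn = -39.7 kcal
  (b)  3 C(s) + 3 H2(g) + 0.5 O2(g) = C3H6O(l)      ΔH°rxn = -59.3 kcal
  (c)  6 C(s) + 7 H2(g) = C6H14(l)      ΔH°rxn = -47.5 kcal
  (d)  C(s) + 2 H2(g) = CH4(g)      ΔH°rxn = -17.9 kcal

(a) reversed: +39.7 kcal
(b) as written: -59.3 kcal
(c) reversed: +47.5 kcal
(d) × 2: (2)·(-17.9) = -35.8 kcal
Summing the manipulated equations, ΔH°rxn = (+39.7) + (-59.3) + (+47.5) + (-35.8) = -7.9 kcal

ΔH°rxn = -7.9 kcal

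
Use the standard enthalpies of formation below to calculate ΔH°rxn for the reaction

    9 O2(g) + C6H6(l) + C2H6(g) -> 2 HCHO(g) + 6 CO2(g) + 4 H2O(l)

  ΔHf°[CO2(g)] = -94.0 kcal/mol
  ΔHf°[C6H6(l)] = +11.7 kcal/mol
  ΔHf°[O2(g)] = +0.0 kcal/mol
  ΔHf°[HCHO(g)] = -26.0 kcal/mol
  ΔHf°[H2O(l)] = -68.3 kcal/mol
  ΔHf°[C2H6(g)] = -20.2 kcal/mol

Products: 2·(-26.0) + 6·(-94.0) + 4·(-68.3) = -889.2
Reactants: 9·(+0.0) + 1·(+11.7) + 1·(-20.2) = -8.5
ΔH°rxn = (-889.2) − (-8.5) = -880.7 kcal/mol

ΔH°rxn = -880.7 kcal/mol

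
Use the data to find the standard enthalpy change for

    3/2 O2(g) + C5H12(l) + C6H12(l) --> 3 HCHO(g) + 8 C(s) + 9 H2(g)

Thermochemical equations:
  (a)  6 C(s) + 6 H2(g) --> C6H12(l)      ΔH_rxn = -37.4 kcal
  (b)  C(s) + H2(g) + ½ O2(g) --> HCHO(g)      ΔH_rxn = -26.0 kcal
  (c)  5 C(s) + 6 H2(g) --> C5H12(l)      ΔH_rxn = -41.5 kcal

(a) reversed: +37.4 kcal
(b) × 3: (3)·(-26.0) = -78.0 kcal
(c) reversed: +41.5 kcal
Since enthalpy is a state function, ΔH_rxn = (-1)·(-37.4) + (3)·(-26.0) + (-1)·(-41.5) = 0.9 kcal

ΔH_rxn = 0.9 kcal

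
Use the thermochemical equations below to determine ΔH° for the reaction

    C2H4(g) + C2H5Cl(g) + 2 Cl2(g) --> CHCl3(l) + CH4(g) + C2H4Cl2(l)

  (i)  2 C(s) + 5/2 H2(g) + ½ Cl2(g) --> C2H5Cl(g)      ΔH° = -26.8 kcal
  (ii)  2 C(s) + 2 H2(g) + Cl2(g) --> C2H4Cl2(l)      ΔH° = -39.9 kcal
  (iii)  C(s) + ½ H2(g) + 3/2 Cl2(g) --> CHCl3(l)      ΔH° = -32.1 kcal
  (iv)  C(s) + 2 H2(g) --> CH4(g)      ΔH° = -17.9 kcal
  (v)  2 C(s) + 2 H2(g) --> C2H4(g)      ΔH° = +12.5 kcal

(i) reversed: +26.8 kcal
(ii) as written: -39.9 kcal
(iii) as written: -32.1 kcal
(iv) as written: -17.9 kcal
(v) reversed: -12.5 kcal
Combining the equations, ΔH° = (+26.8) + (-39.9) + (-32.1) + (-17.9) + (-12.5) = -75.6 kcal

ΔH° = -75.6 kcal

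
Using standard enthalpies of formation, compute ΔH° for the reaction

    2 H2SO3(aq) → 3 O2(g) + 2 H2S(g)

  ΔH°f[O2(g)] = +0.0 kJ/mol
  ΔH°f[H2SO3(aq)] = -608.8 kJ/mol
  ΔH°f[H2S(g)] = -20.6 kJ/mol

Products: 3·(+0.0) + 2·(-20.6) = -41.2
Reactants: 2·(-608.8) = -1217.6
ΔH° = (-41.2) − (-1217.6) = 1176.4 kJ/mol

ΔH° = 1176.4 kJ/mol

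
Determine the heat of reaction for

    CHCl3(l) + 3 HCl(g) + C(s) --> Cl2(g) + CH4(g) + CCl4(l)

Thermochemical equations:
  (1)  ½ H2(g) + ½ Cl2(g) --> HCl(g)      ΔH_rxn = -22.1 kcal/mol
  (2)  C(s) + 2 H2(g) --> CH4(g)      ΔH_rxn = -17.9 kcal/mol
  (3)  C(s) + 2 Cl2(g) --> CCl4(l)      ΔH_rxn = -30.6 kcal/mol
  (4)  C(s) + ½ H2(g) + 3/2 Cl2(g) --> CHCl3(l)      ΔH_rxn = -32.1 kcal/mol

(1) reversed and × 3 (HCl(g) must end up as a reactant; scale by 3 for the 3 HCl(g)): (-3)·(-22.1) = +66.3 kcal/mol
(2) as written (CH4(g) already on the product side): -17.9 kcal/mol
(3) as written (CCl4(l) already on the product side): -30.6 kcal/mol
(4) reversed (reverse to put CHCl3(l) on the reactant side): +32.1 kcal/mol
By Hess's law, ΔH_rxn = (+66.3) + (-17.9) + (-30.6) + (+32.1) = 49.9 kcal/mol

ΔH_rxn = 49.9 kcal/mol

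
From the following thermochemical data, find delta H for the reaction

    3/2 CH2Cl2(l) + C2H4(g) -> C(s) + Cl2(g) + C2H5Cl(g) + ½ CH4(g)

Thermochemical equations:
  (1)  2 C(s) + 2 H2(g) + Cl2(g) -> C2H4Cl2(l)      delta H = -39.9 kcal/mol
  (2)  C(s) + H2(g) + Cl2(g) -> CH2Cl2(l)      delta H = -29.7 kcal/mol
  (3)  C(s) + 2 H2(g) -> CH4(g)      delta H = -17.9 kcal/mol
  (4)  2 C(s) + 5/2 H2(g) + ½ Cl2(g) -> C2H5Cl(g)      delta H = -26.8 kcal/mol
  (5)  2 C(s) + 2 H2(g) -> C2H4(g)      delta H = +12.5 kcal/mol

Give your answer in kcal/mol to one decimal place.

delta H = -3.7 kcal/mol

(1): not needed (C2H4Cl2(l) appears nowhere else).
(2) reversed and × 3/2 (CH2Cl2(l) must end up as a reactant; scale by 3/2 for the 3/2 CH2Cl2(l)): (-3/2)·(-29.7) = +44.55 kcal/mol
(3) × 1/2 (×1/2 to match 1/2 CH4(g) in the target): (1/2)·(-17.9) = -8.95 kcal/mol
(4) as written (C2H5Cl(g) already on the product side): -26.8 kcal/mol
(5) reversed (C2H4(g) must end up as a reactant): -12.5 kcal/mol
delta H = (+44.55) + (-8.95) + (-26.8) + (-12.5) = -3.7 kcal/mol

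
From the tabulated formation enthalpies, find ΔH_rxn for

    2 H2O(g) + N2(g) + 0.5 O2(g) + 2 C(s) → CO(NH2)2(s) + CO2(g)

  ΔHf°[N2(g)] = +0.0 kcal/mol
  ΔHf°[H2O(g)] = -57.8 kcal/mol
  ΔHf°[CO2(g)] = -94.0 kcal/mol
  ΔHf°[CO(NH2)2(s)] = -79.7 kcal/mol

Products: 1·(-79.7) + 1·(-94.0) = -173.7
Reactants: 2·(-57.8) + 1·(+0.0) + 1/2·(+0.0) + 2·(+0.0) = -115.6
ΔH_rxn = (-173.7) − (-115.6) = -58.1 kcal/mol

ΔH_rxn = -58.1 kcal/mol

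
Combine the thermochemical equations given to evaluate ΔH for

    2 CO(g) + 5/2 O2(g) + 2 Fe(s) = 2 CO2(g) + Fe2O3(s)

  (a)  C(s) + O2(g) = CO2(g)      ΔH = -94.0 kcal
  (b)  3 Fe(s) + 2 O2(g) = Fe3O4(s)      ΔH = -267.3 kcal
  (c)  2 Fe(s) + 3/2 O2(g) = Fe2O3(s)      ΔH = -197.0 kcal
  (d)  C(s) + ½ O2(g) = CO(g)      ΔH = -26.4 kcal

(a) × 2: (2)·(-94.0) = -188.0 kcal
(b): not needed.
(c) as written: -197.0 kcal
(d) reversed and × 2: (-2)·(-26.4) = +52.8 kcal
ΔH = (-188.0) + (-197.0) + (+52.8) = -332.2 kcal

ΔH = -332.2 kcal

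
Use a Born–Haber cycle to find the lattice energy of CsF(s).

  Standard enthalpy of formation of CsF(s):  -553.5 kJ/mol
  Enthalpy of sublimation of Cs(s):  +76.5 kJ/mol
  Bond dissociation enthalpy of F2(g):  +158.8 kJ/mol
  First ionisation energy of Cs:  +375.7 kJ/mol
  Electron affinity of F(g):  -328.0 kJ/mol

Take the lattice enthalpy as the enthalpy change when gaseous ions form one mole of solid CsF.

ΔHf° = 1·ΔHsub + 1·(ΣIE) + 1/2·D(F2) + 1·EA + U
-553.5 = 1·(+76.5) + 1·(+375.7) + 1/2·(+158.8) + 1·(-328.0) + U
U = -553.5 − (+203.6) = -757.1 kJ/mol

U = -757.1 kJ/mol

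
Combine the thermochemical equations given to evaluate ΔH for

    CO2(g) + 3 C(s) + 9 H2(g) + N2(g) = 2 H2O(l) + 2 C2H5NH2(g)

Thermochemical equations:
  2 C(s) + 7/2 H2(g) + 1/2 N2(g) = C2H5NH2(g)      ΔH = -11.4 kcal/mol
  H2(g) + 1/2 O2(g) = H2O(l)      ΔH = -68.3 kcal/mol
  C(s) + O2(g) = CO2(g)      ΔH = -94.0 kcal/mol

ΔH = -65.4 kcal/mol

equation 1 × 2 (scale by 2 for the 2 C2H5NH2(g)): (2)·(-11.4) = -22.8 kcal/mol
equation 2 × 2 (scale by 2 for the 2 H2O(l)): (2)·(-68.3) = -136.6 kcal/mol
equation 3 reversed (reverse to put CO2(g) on the reactant side): +94.0 kcal/mol
Combining the equations, ΔH = (2)·(-11.4) + (2)·(-68.3) + (-1)·(-94.0) = -65.4 kcal/mol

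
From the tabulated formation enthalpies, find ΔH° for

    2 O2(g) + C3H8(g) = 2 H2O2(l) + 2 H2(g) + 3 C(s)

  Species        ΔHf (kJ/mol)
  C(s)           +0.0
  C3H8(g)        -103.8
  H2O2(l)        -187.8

Products: 2·(-187.8) + 2·(+0.0) + 3·(+0.0) = -375.6
Reactants: 2·(+0.0) + 1·(-103.8) = -103.8
ΔH° = (-375.6) − (-103.8) = -271.8 kJ/mol

ΔH° = -271.8 kJ/mol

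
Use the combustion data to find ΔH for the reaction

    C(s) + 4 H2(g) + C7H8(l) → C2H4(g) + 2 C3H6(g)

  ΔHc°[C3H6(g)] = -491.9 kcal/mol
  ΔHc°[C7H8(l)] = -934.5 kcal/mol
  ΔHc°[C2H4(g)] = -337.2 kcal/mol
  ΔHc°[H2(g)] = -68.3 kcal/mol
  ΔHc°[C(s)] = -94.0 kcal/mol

ΔH = 19.3 kcal/mol

Using ΔH = Σ nΔHc°(reactants) − Σ nΔHc°(products):
= [1·(-94.0) + 4·(-68.3) + 1·(-934.5)] − [1·(-337.2) + 2·(-491.9)]
= 19.3 kcal/mol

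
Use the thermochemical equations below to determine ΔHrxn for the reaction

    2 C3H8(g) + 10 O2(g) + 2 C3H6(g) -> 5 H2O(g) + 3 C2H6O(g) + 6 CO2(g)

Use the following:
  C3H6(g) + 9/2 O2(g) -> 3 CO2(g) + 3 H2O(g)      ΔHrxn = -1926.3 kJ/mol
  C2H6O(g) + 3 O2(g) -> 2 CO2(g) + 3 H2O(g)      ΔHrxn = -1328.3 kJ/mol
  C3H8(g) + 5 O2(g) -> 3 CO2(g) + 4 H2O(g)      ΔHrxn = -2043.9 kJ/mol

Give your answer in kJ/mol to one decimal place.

equation 1 × 2: (2)·(-1926.3) = -3852.6 kJ/mol
equation 2 reversed and × 3: (-3)·(-1328.3) = +3984.9 kJ/mol
equation 3 × 2: (2)·(-2043.9) = -4087.8 kJ/mol
Combining the equations, ΔHrxn = (2)·(-1926.3) + (-3)·(-1328.3) + (2)·(-2043.9) = -3955.5 kJ/mol

ΔHrxn = -3955.5 kJ/mol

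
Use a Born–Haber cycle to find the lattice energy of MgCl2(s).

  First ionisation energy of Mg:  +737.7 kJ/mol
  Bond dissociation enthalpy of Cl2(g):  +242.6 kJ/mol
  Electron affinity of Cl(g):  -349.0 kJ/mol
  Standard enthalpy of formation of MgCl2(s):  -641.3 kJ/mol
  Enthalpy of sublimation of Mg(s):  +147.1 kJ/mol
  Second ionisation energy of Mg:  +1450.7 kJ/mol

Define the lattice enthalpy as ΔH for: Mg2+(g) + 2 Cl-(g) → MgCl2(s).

ΔHf° = 1·ΔHsub + 1·(ΣIE) + 1·D(Cl2) + 2·EA + U
-641.3 = 1·(+147.1) + 1·(+2188.4) + 1·(+242.6) + 2·(-349.0) + U
U = -641.3 − (+1880.1) = -2521.4 kJ/mol

U = -2521.4 kJ/mol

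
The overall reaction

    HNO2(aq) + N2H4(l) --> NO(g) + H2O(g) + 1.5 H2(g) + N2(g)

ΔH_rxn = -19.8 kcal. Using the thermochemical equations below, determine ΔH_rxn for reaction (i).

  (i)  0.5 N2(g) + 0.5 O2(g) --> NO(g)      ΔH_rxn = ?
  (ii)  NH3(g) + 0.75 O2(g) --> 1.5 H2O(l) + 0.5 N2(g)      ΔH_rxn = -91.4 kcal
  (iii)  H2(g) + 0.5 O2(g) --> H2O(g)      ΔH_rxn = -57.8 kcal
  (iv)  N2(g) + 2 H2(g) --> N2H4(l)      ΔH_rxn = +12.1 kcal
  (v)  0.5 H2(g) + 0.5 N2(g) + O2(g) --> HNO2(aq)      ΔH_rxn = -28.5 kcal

(i) as written (NO(g) already on the product side): contributes x
(ii): not needed (H2O(l) appears nowhere else).
(iii) as written (H2O(g) already on the product side): -57.8 kcal
(iv) reversed (reverse to put N2H4(l) on the reactant side): -12.1 kcal
(v) reversed (reverse to put HNO2(aq) on the reactant side): +28.5 kcal
-19.8 = (-57.8) + (-12.1) + (+28.5) + x
x = (-19.8 − (-41.4)) / (1) = 21.6 kcal

ΔH_rxn = 21.6 kcal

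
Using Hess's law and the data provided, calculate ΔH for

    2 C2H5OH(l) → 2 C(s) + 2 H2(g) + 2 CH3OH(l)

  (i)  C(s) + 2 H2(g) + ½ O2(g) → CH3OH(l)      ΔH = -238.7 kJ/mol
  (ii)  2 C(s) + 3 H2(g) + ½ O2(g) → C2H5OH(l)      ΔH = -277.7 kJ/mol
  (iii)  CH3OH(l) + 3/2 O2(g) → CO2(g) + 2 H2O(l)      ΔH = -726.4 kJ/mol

ΔH = 78.0 kJ/mol

(i) × 2: (2)·(-238.7) = -477.4 kJ/mol
(ii) reversed and × 2: (-2)·(-277.7) = +555.4 kJ/mol
(iii): not needed.
Summing the manipulated equations, ΔH = (-477.4) + (+555.4) = 78.0 kJ/mol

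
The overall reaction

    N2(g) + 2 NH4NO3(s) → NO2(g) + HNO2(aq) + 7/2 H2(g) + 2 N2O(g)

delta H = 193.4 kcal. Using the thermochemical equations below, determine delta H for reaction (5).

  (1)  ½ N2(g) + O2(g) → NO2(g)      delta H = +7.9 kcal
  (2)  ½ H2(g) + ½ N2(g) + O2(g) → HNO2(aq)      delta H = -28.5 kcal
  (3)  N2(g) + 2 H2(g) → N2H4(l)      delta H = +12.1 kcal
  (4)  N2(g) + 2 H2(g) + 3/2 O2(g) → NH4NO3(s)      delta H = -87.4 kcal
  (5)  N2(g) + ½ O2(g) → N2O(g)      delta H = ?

(1) as written (NO2(g) already on the product side): +7.9 kcal
(2) as written (HNO2(aq) already on the product side): -28.5 kcal
(3): not needed (N2H4(l) appears nowhere else).
(4) reversed and × 2 (NH4NO3(s) must end up as a reactant; ×2 to match 2 NH4NO3(s) in the target): (-2)·(-87.4) = +174.8 kcal
(5) × 2 (scale by 2 for the 2 N2O(g)): contributes 2·x
+193.4 = (+7.9) + (-28.5) + (+174.8) + 2·x
x = (+193.4 − (+154.2)) / (2) = 19.6 kcal

delta H = 19.6 kcal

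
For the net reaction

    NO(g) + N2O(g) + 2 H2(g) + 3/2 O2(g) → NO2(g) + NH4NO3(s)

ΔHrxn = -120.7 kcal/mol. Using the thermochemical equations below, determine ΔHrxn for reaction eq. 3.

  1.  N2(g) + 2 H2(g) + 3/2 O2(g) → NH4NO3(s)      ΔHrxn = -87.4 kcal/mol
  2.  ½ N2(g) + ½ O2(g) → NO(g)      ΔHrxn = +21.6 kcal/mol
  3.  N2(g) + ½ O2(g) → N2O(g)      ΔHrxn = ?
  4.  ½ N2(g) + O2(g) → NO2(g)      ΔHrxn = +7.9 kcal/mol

ΔHrxn = 19.6 kcal/mol

eq. 1 as written (NH4NO3(s) already on the product side): -87.4 kcal/mol
eq. 2 reversed (reverse to put NO(g) on the reactant side): -21.6 kcal/mol
eq. 3 reversed (N2O(g) must end up as a reactant): contributes −x
eq. 4 as written (NO2(g) already on the product side): +7.9 kcal/mol
-120.7 = (-87.4) + (-21.6) + (+7.9) − x
x = (-120.7 − (-101.1)) / (-1) = 19.6 kcal/mol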